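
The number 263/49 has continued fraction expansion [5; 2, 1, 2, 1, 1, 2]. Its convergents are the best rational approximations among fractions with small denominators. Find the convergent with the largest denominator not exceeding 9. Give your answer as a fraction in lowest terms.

List convergents until the denominator exceeds the bound:
a_0 = 5: 5/1  (≤ bound)
a_1 = 2: 11/2  (≤ bound)
a_2 = 1: 16/3  (≤ bound)
a_3 = 2: 43/8  (≤ bound)
a_4 = 1: 59/11  (> 9, stop)

43/8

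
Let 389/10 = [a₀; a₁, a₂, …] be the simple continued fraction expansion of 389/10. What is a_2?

9

389 ÷ 10 → quotient 38, remainder 9
10 ÷ 9 → quotient 1, remainder 1
9 ÷ 1 → quotient 9, remainder 0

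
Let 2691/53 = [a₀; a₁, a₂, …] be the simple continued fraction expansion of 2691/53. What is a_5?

2

Apply division with remainder until the remainder is 0:
⌊2691/53⌋ = 50, remainder 41
⌊53/41⌋ = 1, remainder 12
⌊41/12⌋ = 3, remainder 5
⌊12/5⌋ = 2, remainder 2
⌊5/2⌋ = 2, remainder 1
⌊2/1⌋ = 2, remainder 0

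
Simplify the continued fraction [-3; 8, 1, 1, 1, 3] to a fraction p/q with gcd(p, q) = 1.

Start with 3.
1 + 1/(3/1) = 1 + 1/3 = 4/3
1 + 1/(4/3) = 1 + 3/4 = 7/4
1 + 1/(7/4) = 1 + 4/7 = 11/7
8 + 1/(11/7) = 8 + 7/11 = 95/11
-3 + 1/(95/11) = -3 + 11/95 = -274/95

-274/95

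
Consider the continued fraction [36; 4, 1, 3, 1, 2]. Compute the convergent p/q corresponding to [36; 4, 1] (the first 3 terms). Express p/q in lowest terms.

181/5

Build up convergents one term at a time:
a_0 = 36: 36/1
a_1 = 4: 145/4
a_2 = 1: 181/5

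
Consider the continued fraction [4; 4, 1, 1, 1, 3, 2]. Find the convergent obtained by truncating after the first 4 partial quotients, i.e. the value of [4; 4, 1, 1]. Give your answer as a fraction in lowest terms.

38/9

Start with 1.
1 + 1/(1/1) = 1 + 1/1 = 2/1
4 + 1/(2/1) = 4 + 1/2 = 9/2
4 + 1/(9/2) = 4 + 2/9 = 38/9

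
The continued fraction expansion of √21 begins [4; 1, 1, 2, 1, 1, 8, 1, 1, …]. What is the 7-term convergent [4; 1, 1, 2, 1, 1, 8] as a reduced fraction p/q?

472/103

a_0 = 4: 4/1
a_1 = 1: 5/1
a_2 = 1: 9/2
a_3 = 2: 23/5
a_4 = 1: 32/7
a_5 = 1: 55/12
a_6 = 8: 472/103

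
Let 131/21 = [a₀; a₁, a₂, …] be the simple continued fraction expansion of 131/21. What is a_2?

5

⌊131/21⌋ = 6, remainder 5
⌊21/5⌋ = 4, remainder 1
⌊5/1⌋ = 5, remainder 0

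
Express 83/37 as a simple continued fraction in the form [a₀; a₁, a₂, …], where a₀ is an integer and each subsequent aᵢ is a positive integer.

[2; 4, 9]

83 = 2·37 + 9, so a_0 = 2
37 = 4·9 + 1, so a_1 = 4
9 = 9·1 + 0, so a_2 = 9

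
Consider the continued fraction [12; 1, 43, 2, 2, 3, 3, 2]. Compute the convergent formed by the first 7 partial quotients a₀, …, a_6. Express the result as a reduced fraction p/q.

32275/2487

Start with 3.
3 + 1/(3/1) = 3 + 1/3 = 10/3
2 + 1/(10/3) = 2 + 3/10 = 23/10
2 + 1/(23/10) = 2 + 10/23 = 56/23
43 + 1/(56/23) = 43 + 23/56 = 2431/56
1 + 1/(2431/56) = 1 + 56/2431 = 2487/2431
12 + 1/(2487/2431) = 12 + 2431/2487 = 32275/2487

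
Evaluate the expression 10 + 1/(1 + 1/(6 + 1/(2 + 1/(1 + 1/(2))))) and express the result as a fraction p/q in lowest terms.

641/59

Start with 2.
1 + 1/(2/1) = 1 + 1/2 = 3/2
2 + 1/(3/2) = 2 + 2/3 = 8/3
6 + 1/(8/3) = 6 + 3/8 = 51/8
1 + 1/(51/8) = 1 + 8/51 = 59/51
10 + 1/(59/51) = 10 + 51/59 = 641/59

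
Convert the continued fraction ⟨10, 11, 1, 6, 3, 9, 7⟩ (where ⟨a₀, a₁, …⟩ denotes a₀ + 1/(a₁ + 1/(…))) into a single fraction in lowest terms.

Work from the innermost term outward:
Start with 7.
9 + 1/(7/1) = 9 + 1/7 = 64/7
3 + 1/(64/7) = 3 + 7/64 = 199/64
6 + 1/(199/64) = 6 + 64/199 = 1258/199
1 + 1/(1258/199) = 1 + 199/1258 = 1457/1258
11 + 1/(1457/1258) = 11 + 1258/1457 = 17285/1457
10 + 1/(17285/1457) = 10 + 1457/17285 = 174307/17285

174307/17285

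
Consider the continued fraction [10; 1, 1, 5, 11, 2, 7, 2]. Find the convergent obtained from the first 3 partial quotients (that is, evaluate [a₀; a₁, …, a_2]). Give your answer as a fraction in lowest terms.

Collapse the nested fraction from the inside out:
Start with 1.
1 + 1/(1/1) = 1 + 1/1 = 2/1
10 + 1/(2/1) = 10 + 1/2 = 21/2

21/2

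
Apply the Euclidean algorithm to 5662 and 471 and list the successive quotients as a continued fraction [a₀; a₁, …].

[12; 47, 10]

Apply division with remainder until the remainder is 0:
5662 = 12·471 + 10, so a_0 = 12
471 = 47·10 + 1, so a_1 = 47
10 = 10·1 + 0, so a_2 = 10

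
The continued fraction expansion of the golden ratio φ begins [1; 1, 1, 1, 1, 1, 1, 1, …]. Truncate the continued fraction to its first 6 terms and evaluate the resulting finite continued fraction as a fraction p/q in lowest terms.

a_0 = 1: 1/1
a_1 = 1: 2/1
a_2 = 1: 3/2
a_3 = 1: 5/3
a_4 = 1: 8/5
a_5 = 1: 13/8

13/8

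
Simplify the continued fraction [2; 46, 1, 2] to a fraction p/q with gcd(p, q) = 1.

283/140

Start with 2.
1 + 1/(2/1) = 1 + 1/2 = 3/2
46 + 1/(3/2) = 46 + 2/3 = 140/3
2 + 1/(140/3) = 2 + 3/140 = 283/140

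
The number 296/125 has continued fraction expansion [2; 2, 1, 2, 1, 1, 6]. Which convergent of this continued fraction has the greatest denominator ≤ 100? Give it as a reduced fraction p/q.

a_0 = 2: 2/1  (≤ bound)
a_1 = 2: 5/2  (≤ bound)
a_2 = 1: 7/3  (≤ bound)
a_3 = 2: 19/8  (≤ bound)
a_4 = 1: 26/11  (≤ bound)
a_5 = 1: 45/19  (≤ bound)
a_6 = 6: 296/125  (> 100, stop)

45/19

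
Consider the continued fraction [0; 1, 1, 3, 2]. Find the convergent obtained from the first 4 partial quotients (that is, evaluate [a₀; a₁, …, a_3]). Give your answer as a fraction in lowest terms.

4/7

a_0 = 0: 0/1
a_1 = 1: 1/1
a_2 = 1: 1/2
a_3 = 3: 4/7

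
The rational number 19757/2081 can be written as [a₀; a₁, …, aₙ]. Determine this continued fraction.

19757 = 9·2081 + 1028, so a_0 = 9
2081 = 2·1028 + 25, so a_1 = 2
1028 = 41·25 + 3, so a_2 = 41
25 = 8·3 + 1, so a_3 = 8
3 = 3·1 + 0, so a_4 = 3

[9; 2, 41, 8, 3]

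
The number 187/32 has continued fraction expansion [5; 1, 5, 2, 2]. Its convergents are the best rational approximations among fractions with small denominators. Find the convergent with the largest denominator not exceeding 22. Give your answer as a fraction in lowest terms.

76/13

a_0 = 5: 5/1  (≤ bound)
a_1 = 1: 6/1  (≤ bound)
a_2 = 5: 35/6  (≤ bound)
a_3 = 2: 76/13  (≤ bound)
a_4 = 2: 187/32  (> 22, stop)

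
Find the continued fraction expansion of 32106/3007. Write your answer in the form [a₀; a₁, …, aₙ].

[10; 1, 2, 10, 3, 31]

32106 = 10·3007 + 2036, so a_0 = 10
3007 = 1·2036 + 971, so a_1 = 1
2036 = 2·971 + 94, so a_2 = 2
971 = 10·94 + 31, so a_3 = 10
94 = 3·31 + 1, so a_4 = 3
31 = 31·1 + 0, so a_5 = 31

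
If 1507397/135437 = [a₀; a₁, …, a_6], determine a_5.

29

Apply division with remainder until the remainder is 0:
1507397 ÷ 135437 → quotient 11, remainder 17590
135437 ÷ 17590 → quotient 7, remainder 12307
17590 ÷ 12307 → quotient 1, remainder 5283
12307 ÷ 5283 → quotient 2, remainder 1741
5283 ÷ 1741 → quotient 3, remainder 60
1741 ÷ 60 → quotient 29, remainder 1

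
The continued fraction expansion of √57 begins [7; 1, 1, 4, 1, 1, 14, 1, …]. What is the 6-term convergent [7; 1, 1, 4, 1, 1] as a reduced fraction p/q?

Start with 1.
1 + 1/(1/1) = 1 + 1/1 = 2/1
4 + 1/(2/1) = 4 + 1/2 = 9/2
1 + 1/(9/2) = 1 + 2/9 = 11/9
1 + 1/(11/9) = 1 + 9/11 = 20/11
7 + 1/(20/11) = 7 + 11/20 = 151/20

151/20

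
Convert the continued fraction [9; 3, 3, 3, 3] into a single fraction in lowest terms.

Start with 3.
3 + 1/(3/1) = 3 + 1/3 = 10/3
3 + 1/(10/3) = 3 + 3/10 = 33/10
3 + 1/(33/10) = 3 + 10/33 = 109/33
9 + 1/(109/33) = 9 + 33/109 = 1014/109

1014/109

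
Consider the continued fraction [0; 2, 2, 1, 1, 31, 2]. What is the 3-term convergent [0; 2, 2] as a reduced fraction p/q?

2/5

Starting at the tail and folding back:
Start with 2.
2 + 1/(2/1) = 2 + 1/2 = 5/2
0 + 1/(5/2) = 0 + 2/5 = 2/5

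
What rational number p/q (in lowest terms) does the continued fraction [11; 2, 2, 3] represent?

194/17

Build up convergents one term at a time:
a_0 = 11: 11/1
a_1 = 2: 23/2
a_2 = 2: 57/5
a_3 = 3: 194/17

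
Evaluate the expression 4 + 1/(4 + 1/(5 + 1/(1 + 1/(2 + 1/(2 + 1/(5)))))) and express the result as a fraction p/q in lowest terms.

Start with 5.
2 + 1/(5/1) = 2 + 1/5 = 11/5
2 + 1/(11/5) = 2 + 5/11 = 27/11
1 + 1/(27/11) = 1 + 11/27 = 38/27
5 + 1/(38/27) = 5 + 27/38 = 217/38
4 + 1/(217/38) = 4 + 38/217 = 906/217
4 + 1/(906/217) = 4 + 217/906 = 3841/906

3841/906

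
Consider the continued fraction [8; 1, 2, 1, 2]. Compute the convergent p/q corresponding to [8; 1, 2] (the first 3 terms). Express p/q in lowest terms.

26/3

Build up convergents one term at a time:
a_0 = 8: 8/1
a_1 = 1: 9/1
a_2 = 2: 26/3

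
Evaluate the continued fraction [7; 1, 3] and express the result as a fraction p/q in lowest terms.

Start with 3.
1 + 1/(3/1) = 1 + 1/3 = 4/3
7 + 1/(4/3) = 7 + 3/4 = 31/4

31/4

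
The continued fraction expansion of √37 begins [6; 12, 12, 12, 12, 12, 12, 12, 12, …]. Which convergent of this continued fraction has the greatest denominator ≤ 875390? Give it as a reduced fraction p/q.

List convergents until the denominator exceeds the bound:
a_0 = 6: 6/1  (≤ bound)
a_1 = 12: 73/12  (≤ bound)
a_2 = 12: 882/145  (≤ bound)
a_3 = 12: 10657/1752  (≤ bound)
a_4 = 12: 128766/21169  (≤ bound)
a_5 = 12: 1555849/255780  (≤ bound)
a_6 = 12: 18798954/3090529  (> 875390, stop)

1555849/255780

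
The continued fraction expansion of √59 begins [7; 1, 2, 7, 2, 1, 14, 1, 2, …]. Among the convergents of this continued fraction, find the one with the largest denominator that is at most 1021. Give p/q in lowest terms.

7781/1013

a_0 = 7: 7/1  (≤ bound)
a_1 = 1: 8/1  (≤ bound)
a_2 = 2: 23/3  (≤ bound)
a_3 = 7: 169/22  (≤ bound)
a_4 = 2: 361/47  (≤ bound)
a_5 = 1: 530/69  (≤ bound)
a_6 = 14: 7781/1013  (≤ bound)
a_7 = 1: 8311/1082  (> 1021, stop)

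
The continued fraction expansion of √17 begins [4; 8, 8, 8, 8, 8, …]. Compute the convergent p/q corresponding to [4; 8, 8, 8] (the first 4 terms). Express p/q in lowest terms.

2177/528

a_0 = 4: 4/1
a_1 = 8: 33/8
a_2 = 8: 268/65
a_3 = 8: 2177/528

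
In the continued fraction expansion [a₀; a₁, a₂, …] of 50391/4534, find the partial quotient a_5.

1

Run the Euclidean algorithm, recording each quotient:
50391 = 11·4534 + 517, so a_0 = 11
4534 = 8·517 + 398, so a_1 = 8
517 = 1·398 + 119, so a_2 = 1
398 = 3·119 + 41, so a_3 = 3
119 = 2·41 + 37, so a_4 = 2
41 = 1·37 + 4, so a_5 = 1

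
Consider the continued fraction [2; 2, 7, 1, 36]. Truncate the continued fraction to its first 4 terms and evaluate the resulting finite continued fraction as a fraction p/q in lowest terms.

42/17

Use the convergent recurrence hₖ = aₖ·hₖ₋₁ + hₖ₋₂ (and likewise for the denominators kₖ):
a_0 = 2: 2/1
a_1 = 2: 5/2
a_2 = 7: 37/15
a_3 = 1: 42/17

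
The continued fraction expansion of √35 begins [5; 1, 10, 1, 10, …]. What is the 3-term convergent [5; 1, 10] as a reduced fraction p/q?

65/11

a_0 = 5: 5/1
a_1 = 1: 6/1
a_2 = 10: 65/11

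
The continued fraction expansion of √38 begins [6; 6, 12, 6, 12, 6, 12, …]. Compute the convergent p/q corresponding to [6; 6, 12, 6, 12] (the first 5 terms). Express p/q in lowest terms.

Use the convergent recurrence hₖ = aₖ·hₖ₋₁ + hₖ₋₂ (and likewise for the denominators kₖ):
a_0 = 6: 6/1
a_1 = 6: 37/6
a_2 = 12: 450/73
a_3 = 6: 2737/444
a_4 = 12: 33294/5401

33294/5401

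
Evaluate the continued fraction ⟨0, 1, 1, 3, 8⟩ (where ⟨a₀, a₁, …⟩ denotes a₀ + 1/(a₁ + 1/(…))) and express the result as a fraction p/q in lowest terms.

33/58

a_0 = 0: 0/1
a_1 = 1: 1/1
a_2 = 1: 1/2
a_3 = 3: 4/7
a_4 = 8: 33/58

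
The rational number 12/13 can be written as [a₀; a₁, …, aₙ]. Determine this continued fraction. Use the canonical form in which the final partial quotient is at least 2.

12 ÷ 13 → quotient 0, remainder 12
13 ÷ 12 → quotient 1, remainder 1
12 ÷ 1 → quotient 12, remainder 0

[0; 1, 12]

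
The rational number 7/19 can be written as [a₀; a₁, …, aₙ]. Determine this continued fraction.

[0; 2, 1, 2, 2]

Apply division with remainder until the remainder is 0:
7 = 0·19 + 7, so a_0 = 0
19 = 2·7 + 5, so a_1 = 2
7 = 1·5 + 2, so a_2 = 1
5 = 2·2 + 1, so a_3 = 2
2 = 2·1 + 0, so a_4 = 2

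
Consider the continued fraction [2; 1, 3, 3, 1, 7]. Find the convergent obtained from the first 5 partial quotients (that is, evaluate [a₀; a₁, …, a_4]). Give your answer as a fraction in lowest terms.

a_0 = 2: 2/1
a_1 = 1: 3/1
a_2 = 3: 11/4
a_3 = 3: 36/13
a_4 = 1: 47/17

47/17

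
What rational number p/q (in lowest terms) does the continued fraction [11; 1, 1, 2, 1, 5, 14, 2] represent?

Compute successive convergents:
a_0 = 11: 11/1
a_1 = 1: 12/1
a_2 = 1: 23/2
a_3 = 2: 58/5
a_4 = 1: 81/7
a_5 = 5: 463/40
a_6 = 14: 6563/567
a_7 = 2: 13589/1174

13589/1174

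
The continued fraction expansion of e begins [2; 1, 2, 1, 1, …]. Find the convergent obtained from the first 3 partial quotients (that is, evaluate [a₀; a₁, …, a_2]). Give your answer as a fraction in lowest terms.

8/3

Work from the innermost term outward:
Start with 2.
1 + 1/(2/1) = 1 + 1/2 = 3/2
2 + 1/(3/2) = 2 + 2/3 = 8/3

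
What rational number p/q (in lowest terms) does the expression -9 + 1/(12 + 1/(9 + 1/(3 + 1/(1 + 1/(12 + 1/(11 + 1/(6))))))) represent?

Starting at the tail and folding back:
Start with 6.
11 + 1/(6/1) = 11 + 1/6 = 67/6
12 + 1/(67/6) = 12 + 6/67 = 810/67
1 + 1/(810/67) = 1 + 67/810 = 877/810
3 + 1/(877/810) = 3 + 810/877 = 3441/877
9 + 1/(3441/877) = 9 + 877/3441 = 31846/3441
12 + 1/(31846/3441) = 12 + 3441/31846 = 385593/31846
-9 + 1/(385593/31846) = -9 + 31846/385593 = -3438491/385593

-3438491/385593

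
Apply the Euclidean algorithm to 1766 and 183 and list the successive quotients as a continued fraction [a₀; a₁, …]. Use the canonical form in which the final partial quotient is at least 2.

[9; 1, 1, 1, 6, 9]

Repeatedly divide and take the remainder:
1766 ÷ 183 → quotient 9, remainder 119
183 ÷ 119 → quotient 1, remainder 64
119 ÷ 64 → quotient 1, remainder 55
64 ÷ 55 → quotient 1, remainder 9
55 ÷ 9 → quotient 6, remainder 1
9 ÷ 1 → quotient 9, remainder 0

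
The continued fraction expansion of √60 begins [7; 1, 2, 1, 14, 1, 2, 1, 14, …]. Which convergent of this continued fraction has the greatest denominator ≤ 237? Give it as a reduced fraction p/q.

a_0 = 7: 7/1  (≤ bound)
a_1 = 1: 8/1  (≤ bound)
a_2 = 2: 23/3  (≤ bound)
a_3 = 1: 31/4  (≤ bound)
a_4 = 14: 457/59  (≤ bound)
a_5 = 1: 488/63  (≤ bound)
a_6 = 2: 1433/185  (≤ bound)
a_7 = 1: 1921/248  (> 237, stop)

1433/185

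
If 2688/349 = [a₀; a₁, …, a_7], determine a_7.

2

2688 ÷ 349 → quotient 7, remainder 245
349 ÷ 245 → quotient 1, remainder 104
245 ÷ 104 → quotient 2, remainder 37
104 ÷ 37 → quotient 2, remainder 30
37 ÷ 30 → quotient 1, remainder 7
30 ÷ 7 → quotient 4, remainder 2
7 ÷ 2 → quotient 3, remainder 1
2 ÷ 1 → quotient 2, remainder 0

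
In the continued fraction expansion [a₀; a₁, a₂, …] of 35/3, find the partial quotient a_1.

⌊35/3⌋ = 11, remainder 2
⌊3/2⌋ = 1, remainder 1

1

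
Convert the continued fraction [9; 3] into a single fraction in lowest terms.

28/3

Build up convergents one term at a time:
a_0 = 9: 9/1
a_1 = 3: 28/3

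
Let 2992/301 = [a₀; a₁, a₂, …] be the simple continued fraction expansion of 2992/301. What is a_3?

⌊2992/301⌋ = 9, remainder 283
⌊301/283⌋ = 1, remainder 18
⌊283/18⌋ = 15, remainder 13
⌊18/13⌋ = 1, remainder 5

1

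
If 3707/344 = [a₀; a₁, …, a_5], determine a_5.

5

3707 = 10·344 + 267, so a_0 = 10
344 = 1·267 + 77, so a_1 = 1
267 = 3·77 + 36, so a_2 = 3
77 = 2·36 + 5, so a_3 = 2
36 = 7·5 + 1, so a_4 = 7
5 = 5·1 + 0, so a_5 = 5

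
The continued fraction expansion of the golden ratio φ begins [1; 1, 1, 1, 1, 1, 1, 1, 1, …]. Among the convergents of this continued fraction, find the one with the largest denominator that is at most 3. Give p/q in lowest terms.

a_0 = 1: 1/1  (≤ bound)
a_1 = 1: 2/1  (≤ bound)
a_2 = 1: 3/2  (≤ bound)
a_3 = 1: 5/3  (≤ bound)
a_4 = 1: 8/5  (> 3, stop)

5/3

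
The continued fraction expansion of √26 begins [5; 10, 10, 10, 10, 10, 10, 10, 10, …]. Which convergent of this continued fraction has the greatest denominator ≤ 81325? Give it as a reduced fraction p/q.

52525/10301

a_0 = 5: 5/1  (≤ bound)
a_1 = 10: 51/10  (≤ bound)
a_2 = 10: 515/101  (≤ bound)
a_3 = 10: 5201/1020  (≤ bound)
a_4 = 10: 52525/10301  (≤ bound)
a_5 = 10: 530451/104030  (> 81325, stop)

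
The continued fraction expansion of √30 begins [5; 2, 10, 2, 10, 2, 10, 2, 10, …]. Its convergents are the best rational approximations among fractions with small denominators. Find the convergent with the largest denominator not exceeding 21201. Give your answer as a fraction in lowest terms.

55435/10121

a_0 = 5: 5/1  (≤ bound)
a_1 = 2: 11/2  (≤ bound)
a_2 = 10: 115/21  (≤ bound)
a_3 = 2: 241/44  (≤ bound)
a_4 = 10: 2525/461  (≤ bound)
a_5 = 2: 5291/966  (≤ bound)
a_6 = 10: 55435/10121  (≤ bound)
a_7 = 2: 116161/21208  (> 21201, stop)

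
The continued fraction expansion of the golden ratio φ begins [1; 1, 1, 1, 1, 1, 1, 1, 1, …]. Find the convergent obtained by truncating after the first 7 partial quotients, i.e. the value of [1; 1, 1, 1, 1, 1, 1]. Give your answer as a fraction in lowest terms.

a_0 = 1: 1/1
a_1 = 1: 2/1
a_2 = 1: 3/2
a_3 = 1: 5/3
a_4 = 1: 8/5
a_5 = 1: 13/8
a_6 = 1: 21/13

21/13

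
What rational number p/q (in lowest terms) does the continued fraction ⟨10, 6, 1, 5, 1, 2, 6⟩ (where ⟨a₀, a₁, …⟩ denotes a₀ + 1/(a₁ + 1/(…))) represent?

8827/870

Starting at the tail and folding back:
Start with 6.
2 + 1/(6/1) = 2 + 1/6 = 13/6
1 + 1/(13/6) = 1 + 6/13 = 19/13
5 + 1/(19/13) = 5 + 13/19 = 108/19
1 + 1/(108/19) = 1 + 19/108 = 127/108
6 + 1/(127/108) = 6 + 108/127 = 870/127
10 + 1/(870/127) = 10 + 127/870 = 8827/870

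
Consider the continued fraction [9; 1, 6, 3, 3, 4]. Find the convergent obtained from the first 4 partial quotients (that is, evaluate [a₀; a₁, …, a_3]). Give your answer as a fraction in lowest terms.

Starting at the tail and folding back:
Start with 3.
6 + 1/(3/1) = 6 + 1/3 = 19/3
1 + 1/(19/3) = 1 + 3/19 = 22/19
9 + 1/(22/19) = 9 + 19/22 = 217/22

217/22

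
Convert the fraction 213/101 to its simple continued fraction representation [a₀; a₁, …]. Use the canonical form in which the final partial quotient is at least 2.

[2; 9, 5, 2]

⌊213/101⌋ = 2, remainder 11
⌊101/11⌋ = 9, remainder 2
⌊11/2⌋ = 5, remainder 1
⌊2/1⌋ = 2, remainder 0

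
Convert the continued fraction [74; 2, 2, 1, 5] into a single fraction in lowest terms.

Work from the innermost term outward:
Start with 5.
1 + 1/(5/1) = 1 + 1/5 = 6/5
2 + 1/(6/5) = 2 + 5/6 = 17/6
2 + 1/(17/6) = 2 + 6/17 = 40/17
74 + 1/(40/17) = 74 + 17/40 = 2977/40

2977/40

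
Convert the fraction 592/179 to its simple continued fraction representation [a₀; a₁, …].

[3; 3, 3, 1, 13]

592 = 3·179 + 55, so a_0 = 3
179 = 3·55 + 14, so a_1 = 3
55 = 3·14 + 13, so a_2 = 3
14 = 1·13 + 1, so a_3 = 1
13 = 13·1 + 0, so a_4 = 13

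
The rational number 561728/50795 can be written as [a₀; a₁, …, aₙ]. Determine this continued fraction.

[11; 17, 35, 1, 1, 20, 2]

561728 ÷ 50795 → quotient 11, remainder 2983
50795 ÷ 2983 → quotient 17, remainder 84
2983 ÷ 84 → quotient 35, remainder 43
84 ÷ 43 → quotient 1, remainder 41
43 ÷ 41 → quotient 1, remainder 2
41 ÷ 2 → quotient 20, remainder 1
2 ÷ 1 → quotient 2, remainder 0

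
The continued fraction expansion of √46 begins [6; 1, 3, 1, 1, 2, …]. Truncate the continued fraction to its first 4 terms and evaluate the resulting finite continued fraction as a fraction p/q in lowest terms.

34/5

Work from the innermost term outward:
Start with 1.
3 + 1/(1/1) = 3 + 1/1 = 4/1
1 + 1/(4/1) = 1 + 1/4 = 5/4
6 + 1/(5/4) = 6 + 4/5 = 34/5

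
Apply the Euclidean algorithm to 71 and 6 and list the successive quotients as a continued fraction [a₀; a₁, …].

Repeatedly divide and take the remainder:
71 = 11·6 + 5, so a_0 = 11
6 = 1·5 + 1, so a_1 = 1
5 = 5·1 + 0, so a_2 = 5

[11; 1, 5]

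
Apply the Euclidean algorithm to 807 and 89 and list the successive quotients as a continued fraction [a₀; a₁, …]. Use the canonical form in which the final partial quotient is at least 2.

807 ÷ 89 → quotient 9, remainder 6
89 ÷ 6 → quotient 14, remainder 5
6 ÷ 5 → quotient 1, remainder 1
5 ÷ 1 → quotient 5, remainder 0

[9; 14, 1, 5]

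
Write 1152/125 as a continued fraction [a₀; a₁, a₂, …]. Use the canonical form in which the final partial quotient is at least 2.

[9; 4, 1, 1, 1, 2, 3]

1152 = 9·125 + 27, so a_0 = 9
125 = 4·27 + 17, so a_1 = 4
27 = 1·17 + 10, so a_2 = 1
17 = 1·10 + 7, so a_3 = 1
10 = 1·7 + 3, so a_4 = 1
7 = 2·3 + 1, so a_5 = 2
3 = 3·1 + 0, so a_6 = 3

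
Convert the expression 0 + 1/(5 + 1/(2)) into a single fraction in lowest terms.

a_0 = 0: 0/1
a_1 = 5: 1/5
a_2 = 2: 2/11

2/11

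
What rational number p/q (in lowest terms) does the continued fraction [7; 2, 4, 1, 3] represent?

313/42

a_0 = 7: 7/1
a_1 = 2: 15/2
a_2 = 4: 67/9
a_3 = 1: 82/11
a_4 = 3: 313/42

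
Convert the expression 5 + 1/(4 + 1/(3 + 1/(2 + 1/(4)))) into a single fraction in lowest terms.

696/133

Collapse the nested fraction from the inside out:
Start with 4.
2 + 1/(4/1) = 2 + 1/4 = 9/4
3 + 1/(9/4) = 3 + 4/9 = 31/9
4 + 1/(31/9) = 4 + 9/31 = 133/31
5 + 1/(133/31) = 5 + 31/133 = 696/133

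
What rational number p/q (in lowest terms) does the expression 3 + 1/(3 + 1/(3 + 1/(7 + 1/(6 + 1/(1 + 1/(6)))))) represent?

Use the convergent recurrence hₖ = aₖ·hₖ₋₁ + hₖ₋₂ (and likewise for the denominators kₖ):
a_0 = 3: 3/1
a_1 = 3: 10/3
a_2 = 3: 33/10
a_3 = 7: 241/73
a_4 = 6: 1479/448
a_5 = 1: 1720/521
a_6 = 6: 11799/3574

11799/3574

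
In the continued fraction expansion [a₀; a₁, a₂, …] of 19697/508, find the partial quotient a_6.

1

19697 ÷ 508 → quotient 38, remainder 393
508 ÷ 393 → quotient 1, remainder 115
393 ÷ 115 → quotient 3, remainder 48
115 ÷ 48 → quotient 2, remainder 19
48 ÷ 19 → quotient 2, remainder 10
19 ÷ 10 → quotient 1, remainder 9
10 ÷ 9 → quotient 1, remainder 1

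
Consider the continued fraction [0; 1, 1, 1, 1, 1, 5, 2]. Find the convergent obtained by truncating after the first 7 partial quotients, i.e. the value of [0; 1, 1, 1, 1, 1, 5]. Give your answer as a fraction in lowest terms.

28/45

Build up convergents one term at a time:
a_0 = 0: 0/1
a_1 = 1: 1/1
a_2 = 1: 1/2
a_3 = 1: 2/3
a_4 = 1: 3/5
a_5 = 1: 5/8
a_6 = 5: 28/45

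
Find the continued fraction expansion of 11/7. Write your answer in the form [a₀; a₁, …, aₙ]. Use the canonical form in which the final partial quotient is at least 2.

11 = 1·7 + 4, so a_0 = 1
7 = 1·4 + 3, so a_1 = 1
4 = 1·3 + 1, so a_2 = 1
3 = 3·1 + 0, so a_3 = 3

[1; 1, 1, 3]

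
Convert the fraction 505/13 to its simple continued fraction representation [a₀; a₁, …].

[38; 1, 5, 2]

505 = 38·13 + 11, so a_0 = 38
13 = 1·11 + 2, so a_1 = 1
11 = 5·2 + 1, so a_2 = 5
2 = 2·1 + 0, so a_3 = 2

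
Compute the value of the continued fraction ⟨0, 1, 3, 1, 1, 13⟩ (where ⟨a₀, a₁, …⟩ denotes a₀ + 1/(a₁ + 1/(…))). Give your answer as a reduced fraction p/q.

Start with 13.
1 + 1/(13/1) = 1 + 1/13 = 14/13
1 + 1/(14/13) = 1 + 13/14 = 27/14
3 + 1/(27/14) = 3 + 14/27 = 95/27
1 + 1/(95/27) = 1 + 27/95 = 122/95
0 + 1/(122/95) = 0 + 95/122 = 95/122

95/122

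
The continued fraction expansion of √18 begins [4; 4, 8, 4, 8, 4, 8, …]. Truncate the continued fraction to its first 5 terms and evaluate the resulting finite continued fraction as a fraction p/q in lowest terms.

Start with 8.
4 + 1/(8/1) = 4 + 1/8 = 33/8
8 + 1/(33/8) = 8 + 8/33 = 272/33
4 + 1/(272/33) = 4 + 33/272 = 1121/272
4 + 1/(1121/272) = 4 + 272/1121 = 4756/1121

4756/1121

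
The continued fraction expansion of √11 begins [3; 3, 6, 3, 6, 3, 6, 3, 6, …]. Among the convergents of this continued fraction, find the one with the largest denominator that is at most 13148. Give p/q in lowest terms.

25077/7561

a_0 = 3: 3/1  (≤ bound)
a_1 = 3: 10/3  (≤ bound)
a_2 = 6: 63/19  (≤ bound)
a_3 = 3: 199/60  (≤ bound)
a_4 = 6: 1257/379  (≤ bound)
a_5 = 3: 3970/1197  (≤ bound)
a_6 = 6: 25077/7561  (≤ bound)
a_7 = 3: 79201/23880  (> 13148, stop)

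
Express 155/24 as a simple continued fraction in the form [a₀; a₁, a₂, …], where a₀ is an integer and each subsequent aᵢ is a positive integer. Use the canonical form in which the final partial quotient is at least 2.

Repeatedly divide and take the remainder:
155 ÷ 24 → quotient 6, remainder 11
24 ÷ 11 → quotient 2, remainder 2
11 ÷ 2 → quotient 5, remainder 1
2 ÷ 1 → quotient 2, remainder 0

[6; 2, 5, 2]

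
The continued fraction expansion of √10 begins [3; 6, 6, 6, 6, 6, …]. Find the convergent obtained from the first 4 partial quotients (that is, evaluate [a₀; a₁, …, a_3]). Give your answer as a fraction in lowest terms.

Start with 6.
6 + 1/(6/1) = 6 + 1/6 = 37/6
6 + 1/(37/6) = 6 + 6/37 = 228/37
3 + 1/(228/37) = 3 + 37/228 = 721/228

721/228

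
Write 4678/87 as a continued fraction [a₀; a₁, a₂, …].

4678 ÷ 87 → quotient 53, remainder 67
87 ÷ 67 → quotient 1, remainder 20
67 ÷ 20 → quotient 3, remainder 7
20 ÷ 7 → quotient 2, remainder 6
7 ÷ 6 → quotient 1, remainder 1
6 ÷ 1 → quotient 6, remainder 0

[53; 1, 3, 2, 1, 6]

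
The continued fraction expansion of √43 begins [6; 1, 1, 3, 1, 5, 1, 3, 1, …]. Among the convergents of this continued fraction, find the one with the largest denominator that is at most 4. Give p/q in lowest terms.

13/2

a_0 = 6: 6/1  (≤ bound)
a_1 = 1: 7/1  (≤ bound)
a_2 = 1: 13/2  (≤ bound)
a_3 = 3: 46/7  (> 4, stop)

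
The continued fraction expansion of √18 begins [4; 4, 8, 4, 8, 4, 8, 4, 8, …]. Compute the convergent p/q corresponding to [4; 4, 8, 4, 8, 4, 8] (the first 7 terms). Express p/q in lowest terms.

Starting at the tail and folding back:
Start with 8.
4 + 1/(8/1) = 4 + 1/8 = 33/8
8 + 1/(33/8) = 8 + 8/33 = 272/33
4 + 1/(272/33) = 4 + 33/272 = 1121/272
8 + 1/(1121/272) = 8 + 272/1121 = 9240/1121
4 + 1/(9240/1121) = 4 + 1121/9240 = 38081/9240
4 + 1/(38081/9240) = 4 + 9240/38081 = 161564/38081

161564/38081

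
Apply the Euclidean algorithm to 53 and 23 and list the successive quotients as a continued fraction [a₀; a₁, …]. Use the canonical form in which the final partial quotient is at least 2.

Run the Euclidean algorithm, recording each quotient:
53 ÷ 23 → quotient 2, remainder 7
23 ÷ 7 → quotient 3, remainder 2
7 ÷ 2 → quotient 3, remainder 1
2 ÷ 1 → quotient 2, remainder 0

[2; 3, 3, 2]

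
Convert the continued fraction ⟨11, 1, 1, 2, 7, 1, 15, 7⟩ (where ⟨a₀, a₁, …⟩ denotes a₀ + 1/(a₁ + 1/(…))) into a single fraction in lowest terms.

54625/4711

Collapse the nested fraction from the inside out:
Start with 7.
15 + 1/(7/1) = 15 + 1/7 = 106/7
1 + 1/(106/7) = 1 + 7/106 = 113/106
7 + 1/(113/106) = 7 + 106/113 = 897/113
2 + 1/(897/113) = 2 + 113/897 = 1907/897
1 + 1/(1907/897) = 1 + 897/1907 = 2804/1907
1 + 1/(2804/1907) = 1 + 1907/2804 = 4711/2804
11 + 1/(4711/2804) = 11 + 2804/4711 = 54625/4711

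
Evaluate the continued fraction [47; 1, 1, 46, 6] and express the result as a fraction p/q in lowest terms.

26603/560

Start with 6.
46 + 1/(6/1) = 46 + 1/6 = 277/6
1 + 1/(277/6) = 1 + 6/277 = 283/277
1 + 1/(283/277) = 1 + 277/283 = 560/283
47 + 1/(560/283) = 47 + 283/560 = 26603/560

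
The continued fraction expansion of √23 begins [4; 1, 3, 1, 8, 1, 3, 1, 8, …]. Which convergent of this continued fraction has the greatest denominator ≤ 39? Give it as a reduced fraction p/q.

a_0 = 4: 4/1  (≤ bound)
a_1 = 1: 5/1  (≤ bound)
a_2 = 3: 19/4  (≤ bound)
a_3 = 1: 24/5  (≤ bound)
a_4 = 8: 211/44  (> 39, stop)

24/5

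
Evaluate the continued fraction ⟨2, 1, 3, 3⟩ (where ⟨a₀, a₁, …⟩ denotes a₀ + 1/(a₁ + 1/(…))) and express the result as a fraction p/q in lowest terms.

Start with 3.
3 + 1/(3/1) = 3 + 1/3 = 10/3
1 + 1/(10/3) = 1 + 3/10 = 13/10
2 + 1/(13/10) = 2 + 10/13 = 36/13

36/13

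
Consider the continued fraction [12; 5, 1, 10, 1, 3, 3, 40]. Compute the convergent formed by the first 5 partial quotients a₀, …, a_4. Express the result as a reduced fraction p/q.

Starting at the tail and folding back:
Start with 1.
10 + 1/(1/1) = 10 + 1/1 = 11/1
1 + 1/(11/1) = 1 + 1/11 = 12/11
5 + 1/(12/11) = 5 + 11/12 = 71/12
12 + 1/(71/12) = 12 + 12/71 = 864/71

864/71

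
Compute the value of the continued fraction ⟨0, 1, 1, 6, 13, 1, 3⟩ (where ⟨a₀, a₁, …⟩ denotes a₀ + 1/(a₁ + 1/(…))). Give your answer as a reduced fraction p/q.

389/723

a_0 = 0: 0/1
a_1 = 1: 1/1
a_2 = 1: 1/2
a_3 = 6: 7/13
a_4 = 13: 92/171
a_5 = 1: 99/184
a_6 = 3: 389/723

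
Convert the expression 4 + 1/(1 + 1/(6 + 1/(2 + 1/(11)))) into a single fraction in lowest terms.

a_0 = 4: 4/1
a_1 = 1: 5/1
a_2 = 6: 34/7
a_3 = 2: 73/15
a_4 = 11: 837/172

837/172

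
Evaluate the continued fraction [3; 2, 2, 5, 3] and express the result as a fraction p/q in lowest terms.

293/86

Collapse the nested fraction from the inside out:
Start with 3.
5 + 1/(3/1) = 5 + 1/3 = 16/3
2 + 1/(16/3) = 2 + 3/16 = 35/16
2 + 1/(35/16) = 2 + 16/35 = 86/35
3 + 1/(86/35) = 3 + 35/86 = 293/86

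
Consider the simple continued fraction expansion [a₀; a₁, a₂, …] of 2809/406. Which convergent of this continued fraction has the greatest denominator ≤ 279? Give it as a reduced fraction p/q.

851/123

List convergents until the denominator exceeds the bound:
a_0 = 6: 6/1  (≤ bound)
a_1 = 1: 7/1  (≤ bound)
a_2 = 11: 83/12  (≤ bound)
a_3 = 3: 256/37  (≤ bound)
a_4 = 3: 851/123  (≤ bound)
a_5 = 3: 2809/406  (> 279, stop)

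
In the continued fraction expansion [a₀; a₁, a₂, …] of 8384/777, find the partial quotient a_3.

1

⌊8384/777⌋ = 10, remainder 614
⌊777/614⌋ = 1, remainder 163
⌊614/163⌋ = 3, remainder 125
⌊163/125⌋ = 1, remainder 38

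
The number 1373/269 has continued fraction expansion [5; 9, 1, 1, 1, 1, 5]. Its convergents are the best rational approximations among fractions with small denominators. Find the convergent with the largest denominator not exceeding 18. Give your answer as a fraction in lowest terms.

51/10

List convergents until the denominator exceeds the bound:
a_0 = 5: 5/1  (≤ bound)
a_1 = 9: 46/9  (≤ bound)
a_2 = 1: 51/10  (≤ bound)
a_3 = 1: 97/19  (> 18, stop)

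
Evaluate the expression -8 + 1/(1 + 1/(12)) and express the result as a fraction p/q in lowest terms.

-92/13

Use the convergent recurrence hₖ = aₖ·hₖ₋₁ + hₖ₋₂ (and likewise for the denominators kₖ):
a_0 = -8: -8/1
a_1 = 1: -7/1
a_2 = 12: -92/13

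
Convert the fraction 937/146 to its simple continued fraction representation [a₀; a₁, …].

[6; 2, 2, 1, 1, 5, 2]

937 = 6·146 + 61, so a_0 = 6
146 = 2·61 + 24, so a_1 = 2
61 = 2·24 + 13, so a_2 = 2
24 = 1·13 + 11, so a_3 = 1
13 = 1·11 + 2, so a_4 = 1
11 = 5·2 + 1, so a_5 = 5
2 = 2·1 + 0, so a_6 = 2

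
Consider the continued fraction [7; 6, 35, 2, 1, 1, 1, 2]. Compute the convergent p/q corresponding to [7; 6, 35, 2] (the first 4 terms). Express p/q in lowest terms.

Build up convergents one term at a time:
a_0 = 7: 7/1
a_1 = 6: 43/6
a_2 = 35: 1512/211
a_3 = 2: 3067/428

3067/428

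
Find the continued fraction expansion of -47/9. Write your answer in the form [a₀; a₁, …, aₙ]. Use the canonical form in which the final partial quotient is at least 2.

[-6; 1, 3, 2]

-47 = -6·9 + 7, so a_0 = -6
9 = 1·7 + 2, so a_1 = 1
7 = 3·2 + 1, so a_2 = 3
2 = 2·1 + 0, so a_3 = 2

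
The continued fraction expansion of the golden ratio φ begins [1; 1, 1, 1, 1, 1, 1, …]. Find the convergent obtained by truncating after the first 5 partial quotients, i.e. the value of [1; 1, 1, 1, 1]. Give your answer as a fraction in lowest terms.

8/5

Start with 1.
1 + 1/(1/1) = 1 + 1/1 = 2/1
1 + 1/(2/1) = 1 + 1/2 = 3/2
1 + 1/(3/2) = 1 + 2/3 = 5/3
1 + 1/(5/3) = 1 + 3/5 = 8/5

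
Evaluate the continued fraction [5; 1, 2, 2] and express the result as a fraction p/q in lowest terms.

40/7

Compute successive convergents:
a_0 = 5: 5/1
a_1 = 1: 6/1
a_2 = 2: 17/3
a_3 = 2: 40/7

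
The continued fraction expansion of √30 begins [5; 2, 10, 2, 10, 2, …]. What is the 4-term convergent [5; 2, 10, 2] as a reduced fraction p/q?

Compute successive convergents:
a_0 = 5: 5/1
a_1 = 2: 11/2
a_2 = 10: 115/21
a_3 = 2: 241/44

241/44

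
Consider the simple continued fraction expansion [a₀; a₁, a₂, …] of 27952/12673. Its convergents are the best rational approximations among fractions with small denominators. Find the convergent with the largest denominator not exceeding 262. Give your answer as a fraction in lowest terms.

a_0 = 2: 2/1  (≤ bound)
a_1 = 4: 9/4  (≤ bound)
a_2 = 1: 11/5  (≤ bound)
a_3 = 6: 75/34  (≤ bound)
a_4 = 3: 236/107  (≤ bound)
a_5 = 2: 547/248  (≤ bound)
a_6 = 1: 783/355  (> 262, stop)

547/248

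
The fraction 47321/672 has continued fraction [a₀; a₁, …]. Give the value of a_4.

1

47321 = 70·672 + 281, so a_0 = 70
672 = 2·281 + 110, so a_1 = 2
281 = 2·110 + 61, so a_2 = 2
110 = 1·61 + 49, so a_3 = 1
61 = 1·49 + 12, so a_4 = 1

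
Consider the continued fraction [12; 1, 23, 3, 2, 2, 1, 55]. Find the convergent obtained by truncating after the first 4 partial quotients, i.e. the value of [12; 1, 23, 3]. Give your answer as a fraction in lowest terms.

Compute successive convergents:
a_0 = 12: 12/1
a_1 = 1: 13/1
a_2 = 23: 311/24
a_3 = 3: 946/73

946/73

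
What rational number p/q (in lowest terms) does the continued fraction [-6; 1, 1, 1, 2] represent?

a_0 = -6: -6/1
a_1 = 1: -5/1
a_2 = 1: -11/2
a_3 = 1: -16/3
a_4 = 2: -43/8

-43/8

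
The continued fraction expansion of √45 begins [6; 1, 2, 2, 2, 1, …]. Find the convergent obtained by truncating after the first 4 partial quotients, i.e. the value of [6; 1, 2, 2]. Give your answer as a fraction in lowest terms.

Start with 2.
2 + 1/(2/1) = 2 + 1/2 = 5/2
1 + 1/(5/2) = 1 + 2/5 = 7/5
6 + 1/(7/5) = 6 + 5/7 = 47/7

47/7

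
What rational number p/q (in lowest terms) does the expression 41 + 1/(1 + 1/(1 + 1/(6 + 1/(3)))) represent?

Work from the innermost term outward:
Start with 3.
6 + 1/(3/1) = 6 + 1/3 = 19/3
1 + 1/(19/3) = 1 + 3/19 = 22/19
1 + 1/(22/19) = 1 + 19/22 = 41/22
41 + 1/(41/22) = 41 + 22/41 = 1703/41

1703/41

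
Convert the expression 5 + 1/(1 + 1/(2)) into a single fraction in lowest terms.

17/3

Compute successive convergents:
a_0 = 5: 5/1
a_1 = 1: 6/1
a_2 = 2: 17/3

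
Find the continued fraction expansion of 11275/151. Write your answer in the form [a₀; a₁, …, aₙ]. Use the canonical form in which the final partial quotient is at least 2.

[74; 1, 2, 50]

⌊11275/151⌋ = 74, remainder 101
⌊151/101⌋ = 1, remainder 50
⌊101/50⌋ = 2, remainder 1
⌊50/1⌋ = 50, remainder 0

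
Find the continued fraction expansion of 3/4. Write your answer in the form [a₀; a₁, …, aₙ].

[0; 1, 3]

Run the Euclidean algorithm, recording each quotient:
3 = 0·4 + 3, so a_0 = 0
4 = 1·3 + 1, so a_1 = 1
3 = 3·1 + 0, so a_2 = 3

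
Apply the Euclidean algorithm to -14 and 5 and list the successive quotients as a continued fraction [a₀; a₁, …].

-14 ÷ 5 → quotient -3, remainder 1
5 ÷ 1 → quotient 5, remainder 0

[-3; 5]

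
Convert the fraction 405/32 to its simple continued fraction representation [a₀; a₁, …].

405 = 12·32 + 21, so a_0 = 12
32 = 1·21 + 11, so a_1 = 1
21 = 1·11 + 10, so a_2 = 1
11 = 1·10 + 1, so a_3 = 1
10 = 10·1 + 0, so a_4 = 10

[12; 1, 1, 1, 10]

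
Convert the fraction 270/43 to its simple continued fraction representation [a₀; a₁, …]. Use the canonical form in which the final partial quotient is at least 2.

Apply division with remainder until the remainder is 0:
270 = 6·43 + 12, so a_0 = 6
43 = 3·12 + 7, so a_1 = 3
12 = 1·7 + 5, so a_2 = 1
7 = 1·5 + 2, so a_3 = 1
5 = 2·2 + 1, so a_4 = 2
2 = 2·1 + 0, so a_5 = 2

[6; 3, 1, 1, 2, 2]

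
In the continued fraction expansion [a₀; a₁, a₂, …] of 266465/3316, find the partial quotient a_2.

1

Apply division with remainder until the remainder is 0:
266465 = 80·3316 + 1185, so a_0 = 80
3316 = 2·1185 + 946, so a_1 = 2
1185 = 1·946 + 239, so a_2 = 1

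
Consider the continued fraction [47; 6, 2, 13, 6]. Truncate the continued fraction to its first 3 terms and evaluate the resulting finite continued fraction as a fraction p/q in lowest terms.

Build up convergents one term at a time:
a_0 = 47: 47/1
a_1 = 6: 283/6
a_2 = 2: 613/13

613/13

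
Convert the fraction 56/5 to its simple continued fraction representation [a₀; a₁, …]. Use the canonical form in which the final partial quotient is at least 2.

56 = 11·5 + 1, so a_0 = 11
5 = 5·1 + 0, so a_1 = 5

[11; 5]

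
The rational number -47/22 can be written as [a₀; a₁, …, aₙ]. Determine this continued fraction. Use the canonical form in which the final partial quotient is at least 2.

[-3; 1, 6, 3]

-47 = -3·22 + 19, so a_0 = -3
22 = 1·19 + 3, so a_1 = 1
19 = 6·3 + 1, so a_2 = 6
3 = 3·1 + 0, so a_3 = 3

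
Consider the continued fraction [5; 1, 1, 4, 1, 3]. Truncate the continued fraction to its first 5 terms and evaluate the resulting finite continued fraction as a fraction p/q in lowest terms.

61/11

Build up convergents one term at a time:
a_0 = 5: 5/1
a_1 = 1: 6/1
a_2 = 1: 11/2
a_3 = 4: 50/9
a_4 = 1: 61/11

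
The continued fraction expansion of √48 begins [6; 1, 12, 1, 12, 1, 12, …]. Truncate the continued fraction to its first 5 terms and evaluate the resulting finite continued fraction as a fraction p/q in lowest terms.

1254/181

Use the convergent recurrence hₖ = aₖ·hₖ₋₁ + hₖ₋₂ (and likewise for the denominators kₖ):
a_0 = 6: 6/1
a_1 = 1: 7/1
a_2 = 12: 90/13
a_3 = 1: 97/14
a_4 = 12: 1254/181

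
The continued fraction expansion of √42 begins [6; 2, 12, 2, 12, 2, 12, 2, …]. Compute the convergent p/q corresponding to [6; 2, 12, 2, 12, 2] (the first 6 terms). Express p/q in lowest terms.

8749/1350

a_0 = 6: 6/1
a_1 = 2: 13/2
a_2 = 12: 162/25
a_3 = 2: 337/52
a_4 = 12: 4206/649
a_5 = 2: 8749/1350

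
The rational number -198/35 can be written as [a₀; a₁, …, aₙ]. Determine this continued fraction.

[-6; 2, 1, 11]

-198 ÷ 35 → quotient -6, remainder 12
35 ÷ 12 → quotient 2, remainder 11
12 ÷ 11 → quotient 1, remainder 1
11 ÷ 1 → quotient 11, remainder 0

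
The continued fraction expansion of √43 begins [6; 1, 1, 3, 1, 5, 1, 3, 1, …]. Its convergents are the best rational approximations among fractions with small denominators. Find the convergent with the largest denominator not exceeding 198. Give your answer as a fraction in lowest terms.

400/61

List convergents until the denominator exceeds the bound:
a_0 = 6: 6/1  (≤ bound)
a_1 = 1: 7/1  (≤ bound)
a_2 = 1: 13/2  (≤ bound)
a_3 = 3: 46/7  (≤ bound)
a_4 = 1: 59/9  (≤ bound)
a_5 = 5: 341/52  (≤ bound)
a_6 = 1: 400/61  (≤ bound)
a_7 = 3: 1541/235  (> 198, stop)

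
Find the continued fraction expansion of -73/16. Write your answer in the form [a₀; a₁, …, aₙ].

Repeatedly divide and take the remainder:
-73 ÷ 16 → quotient -5, remainder 7
16 ÷ 7 → quotient 2, remainder 2
7 ÷ 2 → quotient 3, remainder 1
2 ÷ 1 → quotient 2, remainder 0

[-5; 2, 3, 2]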